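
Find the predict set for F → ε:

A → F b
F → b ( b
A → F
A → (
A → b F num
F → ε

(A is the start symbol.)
PREDICT(F → ε) = (FIRST(RHS) \ {ε}) ∪ (FOLLOW(F) if ε ∈ FIRST(RHS), i.e. RHS ⇒* ε)
The right-hand side is ε (FIRST(ε) = { ε }), so the predict set is FOLLOW(F) = { $, 'b', 'num' }
PREDICT(F → ε) = { $, 'b', 'num' }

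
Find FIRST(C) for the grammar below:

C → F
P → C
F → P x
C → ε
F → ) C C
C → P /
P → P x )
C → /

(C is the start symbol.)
FIRST sets of the other non-terminals involved (by the same procedure, iterated to a fixed point):
  FIRST(F) = { ')', '/', 'x' }
  FIRST(P) = { ')', '/', 'x', ε }

From C → F:
  - F is a non-terminal: add FIRST(F) \ {ε} = { ')', '/', 'x' }
    F is not nullable, so stop
From C → ε:
  - ε-production, so ε ∈ FIRST(C)
From C → P /:
  - P is a non-terminal: add FIRST(P) \ {ε} = { ')', '/', 'x' }
    P is nullable, so continue to the next symbol
  - '/' is a terminal: add '/' and stop
From C → /:
  - '/' is a terminal: add '/' and stop

Collecting: FIRST(C) = { ')', '/', 'x', ε }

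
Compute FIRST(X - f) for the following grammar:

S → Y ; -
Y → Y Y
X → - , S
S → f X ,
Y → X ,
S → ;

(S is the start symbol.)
FIRST sets of the non-terminals involved (from the grammar, by fixed-point iteration):
  FIRST(X) = { '-' }

To compute FIRST(X - f), process the symbols left to right:
Symbol X is a non-terminal. Add FIRST(X) \ {ε} = { '-' }
X is not nullable (ε ∉ FIRST(X)), so stop here.
FIRST(X - f) = { '-' }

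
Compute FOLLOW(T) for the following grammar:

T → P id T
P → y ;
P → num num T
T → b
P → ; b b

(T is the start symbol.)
{ $, 'id' }

To compute FOLLOW(T), find every occurrence of T on a right-hand side N → α T β: add FIRST(β) \ {ε}, and if β is empty or nullable also add FOLLOW(N). Iterate to a fixed point.

T is the start symbol, so $ ∈ FOLLOW(T).
In T → P id T: T is at the end; this adds FOLLOW(T) to itself — nothing new
In P → num num T: T is at the end, add FOLLOW(P)

The FOLLOW sets referred to above (computed the same way, to a fixed point):
  FOLLOW(P) = { 'id' }

Taking the union: FOLLOW(T) = { $, 'id' }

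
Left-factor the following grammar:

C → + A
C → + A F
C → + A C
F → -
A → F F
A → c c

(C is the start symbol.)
C → + A C'
C' → ε
C' → F
C' → C
F → -
A → F F
A → c c

Left-factoring transforms A → αβ₁ | αβ₂ into A → αA' and A' → β₁ | β₂
(α is the longest common prefix among the alternatives). Repeat until
no nonterminal has two alternatives with a common prefix.

Round 1: C has alternatives sharing prefix '+ A'. Introduce C': C → + A C'
  Add: C' → ε
  Add: C' → F
  Add: C' → C

No remaining common prefixes — done.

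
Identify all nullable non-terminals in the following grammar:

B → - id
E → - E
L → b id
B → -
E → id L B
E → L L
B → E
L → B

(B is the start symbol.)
There are no ε-productions, so no non-terminal can derive ε.
No non-terminals are nullable.

Answer: None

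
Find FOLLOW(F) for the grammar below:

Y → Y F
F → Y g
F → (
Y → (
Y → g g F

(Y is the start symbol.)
{ $, '(', 'g' }

To compute FOLLOW(F), find every occurrence of F on a right-hand side N → α F β: add FIRST(β) \ {ε}, and if β is empty or nullable also add FOLLOW(N). Iterate to a fixed point.

In Y → Y F: F is at the end, add FOLLOW(Y)
In Y → g g F: F is at the end, add FOLLOW(Y)

The FOLLOW sets referred to above (computed the same way, to a fixed point):
  FOLLOW(Y) = { $, '(', 'g' }

Taking the union: FOLLOW(F) = { $, '(', 'g' }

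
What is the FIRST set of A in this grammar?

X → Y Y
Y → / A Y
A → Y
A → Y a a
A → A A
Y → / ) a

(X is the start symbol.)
To compute FIRST(A), examine every production with A on the left-hand side, reading each right-hand side left to right until a non-nullable symbol is reached.

FIRST sets of the other non-terminals involved (by the same procedure, iterated to a fixed point):
  FIRST(Y) = { '/' }

From A → Y:
  - Y is a non-terminal: add FIRST(Y) \ {ε} = { '/' }
    Y is not nullable, so stop
From A → Y a a:
  - Y is a non-terminal: add FIRST(Y) \ {ε} = { '/' }
    Y is not nullable, so stop
From A → A A:
  - A is the symbol being defined: contributes nothing new
    A is not nullable, so stop

Collecting: FIRST(A) = { '/' }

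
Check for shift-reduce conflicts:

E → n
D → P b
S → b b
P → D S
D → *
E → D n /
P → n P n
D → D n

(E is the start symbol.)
Yes — I5: [E → n .] vs [D → . *]; I15: [D → D n .] vs [E → D n . /]

A shift-reduce conflict occurs when an LR(0) state has both:
  - a complete (reduce) item [A → α .] (dot at the end), and
  - a shift item [B → β . c γ] (dot before a terminal).

Augment with E' → E and build the canonical LR(0) collection (I0 = CLOSURE({[E' → . E]}), then GOTO on every symbol after a dot until no new states appear). It has 17 states:
  I0: { [D → . *], [D → . D n], [D → . P b], [E → . D n /], [E → . n], [E' → . E], [P → . D S], [P → . n P n] }  — shift
  I1: { [D → * .] }  — reduce
  I2: { [D → D . n], [E → D . n /], [P → D . S], [S → . b b] }  — shift
  I3: { [E' → E .] }  — accept
  I4: { [D → P . b] }  — shift
  I5: { [D → . *], [D → . D n], [D → . P b], [E → n .], [P → . D S], [P → . n P n], [P → n . P n] }  — shift, reduce
  I6: { [D → D . n], [P → D . S], [S → . b b] }  — shift
  I7: { [D → P . b], [P → n P . n] }  — shift
  I8: { [D → . *], [D → . D n], [D → . P b], [P → . D S], [P → . n P n], [P → n . P n] }  — shift
  I9: { [D → P b .] }  — reduce
  I10: { [P → n P n .] }  — reduce
  I11: { [P → D S .] }  — reduce
  I12: { [S → b . b] }  — shift
  I13: { [D → D n .] }  — reduce
  I14: { [S → b b .] }  — reduce
  I15: { [D → D n .], [E → D n . /] }  — shift, reduce
  I16: { [E → D n / .] }  — reduce

I5 contains reduce item [E → n .] and shift items [D → . *], [P → . n P n] — shift-reduce conflict.
I15 contains reduce item [D → D n .] and shift item [E → D n . /] — shift-reduce conflict.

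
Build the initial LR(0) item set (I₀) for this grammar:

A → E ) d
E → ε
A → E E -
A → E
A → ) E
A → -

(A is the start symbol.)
First, augment the grammar with A' → A
I₀ = CLOSURE({ [A' → . A] }):
  [A' → . A] has the dot before A: add [A → . E ) d], [A → . E E -], [A → . E], [A → . ) E], [A → . -]
  [A → . E ) d] has the dot before E: add [E → .]
No further items can be added.

I₀ = { [A → . ) E], [A → . -], [A → . E ) d], [A → . E E -], [A → . E], [A' → . A], [E → .] }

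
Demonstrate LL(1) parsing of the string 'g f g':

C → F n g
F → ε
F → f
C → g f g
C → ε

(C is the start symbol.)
LL(1) parsing maintains a stack (initially the start symbol over $) and the input. At each step: if the stack top is a terminal, match it against the current input token; if it is a non-terminal N, replace it with the RHS of M[N, lookahead] (the unique production whose predict set contains the lookahead).

Stack is shown with the top on the left.

Stack    Input    Action
------------------------
C $      g f g $  output C → g f g
g f g $  g f g $  match 'g'
f g $    f g $    match 'f'
g $      g $      match 'g'
$        $        accept

The string is accepted.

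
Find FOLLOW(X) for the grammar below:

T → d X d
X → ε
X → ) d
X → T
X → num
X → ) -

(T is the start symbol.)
{ 'd' }

In T → d X d: X is followed by d, add FIRST(d) \ {ε} = { 'd' }

Taking the union: FOLLOW(X) = { 'd' }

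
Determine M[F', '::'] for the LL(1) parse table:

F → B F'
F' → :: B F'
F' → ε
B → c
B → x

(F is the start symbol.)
To find M[F', '::'], we find productions for F' where '::' is in the predict set (PREDICT(N → α) = (FIRST(α) \ {ε}) ∪ (FOLLOW(N) if α ⇒* ε)).

Relevant sets:
  FOLLOW(F') = { $ }

F' → :: B F': PREDICT = { '::' }
  '::' is in predict set, so this production goes in M[F', '::']
F' → ε: PREDICT = { $ }

M[F', '::'] = F' → :: B F'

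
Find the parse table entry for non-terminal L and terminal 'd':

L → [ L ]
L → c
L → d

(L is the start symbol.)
To find M[L, 'd'], we find productions for L where 'd' is in the predict set (PREDICT(N → α) = (FIRST(α) \ {ε}) ∪ (FOLLOW(N) if α ⇒* ε)).

L → [ L ]: PREDICT = { '[' }
L → c: PREDICT = { 'c' }
L → d: PREDICT = { 'd' }
  'd' is in predict set, so this production goes in M[L, 'd']

M[L, 'd'] = L → d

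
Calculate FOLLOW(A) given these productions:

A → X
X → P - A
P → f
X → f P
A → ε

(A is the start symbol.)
To compute FOLLOW(A), find every occurrence of A on a right-hand side N → α A β: add FIRST(β) \ {ε}, and if β is empty or nullable also add FOLLOW(N). Iterate to a fixed point.

A is the start symbol, so $ ∈ FOLLOW(A).
In X → P - A: A is at the end, add FOLLOW(X)

The FOLLOW sets referred to above (computed the same way, to a fixed point):
  FOLLOW(X) = { $ }

Taking the union: FOLLOW(A) = { $ }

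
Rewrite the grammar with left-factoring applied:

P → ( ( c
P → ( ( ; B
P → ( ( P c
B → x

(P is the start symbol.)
Left-factoring transforms A → αβ₁ | αβ₂ into A → αA' and A' → β₁ | β₂
(α is the longest common prefix among the alternatives). Repeat until
no nonterminal has two alternatives with a common prefix.

Round 1: P has alternatives sharing prefix '( ('. Introduce P': P → ( ( P'
  Add: P' → c
  Add: P' → ; B
  Add: P' → P c

No remaining common prefixes — done.

Resulting grammar:
P → ( ( P'
P' → c
P' → ; B
P' → P c
B → x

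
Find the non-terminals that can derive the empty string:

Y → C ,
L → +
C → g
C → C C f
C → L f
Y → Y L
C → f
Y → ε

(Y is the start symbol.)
{ 'Y' }

ε-productions: Y → ε
So Y is immediately nullable.
No further non-terminal can be added: every production for the remaining non-terminals contains a terminal or a non-nullable non-terminal.
Nullable = { 'Y' }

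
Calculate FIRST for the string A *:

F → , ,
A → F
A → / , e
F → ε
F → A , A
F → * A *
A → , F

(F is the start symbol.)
FIRST sets of the non-terminals involved (from the grammar, by fixed-point iteration):
  FIRST(A) = { '*', ',', '/', ε }

To compute FIRST(A *), process the symbols left to right:
Symbol A is a non-terminal. Add FIRST(A) \ {ε} = { '*', ',', '/' }
A is nullable (ε ∈ FIRST(A)), continue to the next symbol.
Symbol * is a terminal. Add '*' and stop.
FIRST(A *) = { '*', ',', '/' }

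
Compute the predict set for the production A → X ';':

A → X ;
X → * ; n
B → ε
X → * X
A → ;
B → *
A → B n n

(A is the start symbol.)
PREDICT(A → X ';') = (FIRST(RHS) \ {ε}) ∪ (FOLLOW(A) if ε ∈ FIRST(RHS), i.e. RHS ⇒* ε)
FIRST(X) = { '*' }
FIRST(X ';') = { '*' }
ε ∉ FIRST(X ';'), so FOLLOW(A) is not added.
PREDICT(A → X ';') = { '*' }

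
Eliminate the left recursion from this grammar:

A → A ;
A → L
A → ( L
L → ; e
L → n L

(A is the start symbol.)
A → L A'
A → ( L A'
A' → ; A'
A' → ε
L → ; e
L → n L

A is directly left-recursive. The standard transformation for
  A → A α₁ | ... | A α_m | β₁ | ... | β_n
is
  A  → β₁ A' | ... | β_n A'
  A' → α₁ A' | ... | α_m A' | ε

A → L becomes A → L A'
A → ( L becomes A → ( L A'
A → A ; becomes A' → ; A'
Add A' → ε

Productions for other non-terminals are unchanged:
  L → ; e
  L → n L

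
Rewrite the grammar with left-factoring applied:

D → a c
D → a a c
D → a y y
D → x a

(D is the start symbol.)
D → a D'
D' → c
D' → a c
D' → y y
D → x a

Left-factoring transforms A → αβ₁ | αβ₂ into A → αA' and A' → β₁ | β₂
(α is the longest common prefix among the alternatives). Repeat until
no nonterminal has two alternatives with a common prefix.

Round 1: D has alternatives sharing prefix 'a'. Introduce D': D → a D'
  Add: D' → c
  Add: D' → a c
  Add: D' → y y

No remaining common prefixes — done.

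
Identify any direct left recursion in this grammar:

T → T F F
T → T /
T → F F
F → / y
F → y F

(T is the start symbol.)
Yes, T is left-recursive

T → T F F: LEFT RECURSIVE (starts with T)
T → T /: LEFT RECURSIVE (starts with T)
T → F F: starts with F
F → / y: starts with '/'
F → y F: starts with y

The grammar has direct left recursion on: T.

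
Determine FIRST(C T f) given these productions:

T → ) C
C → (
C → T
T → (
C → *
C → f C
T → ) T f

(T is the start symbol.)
{ '(', ')', '*', 'f' }

FIRST sets of the non-terminals involved (from the grammar, by fixed-point iteration):
  FIRST(C) = { '(', ')', '*', 'f' }

To compute FIRST(C T f), process the symbols left to right:
Symbol C is a non-terminal. Add FIRST(C) \ {ε} = { '(', ')', '*', 'f' }
C is not nullable (ε ∉ FIRST(C)), so stop here.
FIRST(C T f) = { '(', ')', '*', 'f' }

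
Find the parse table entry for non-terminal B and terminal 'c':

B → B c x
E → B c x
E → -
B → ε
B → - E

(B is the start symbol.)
To find M[B, 'c'], we find productions for B where 'c' is in the predict set (PREDICT(N → α) = (FIRST(α) \ {ε}) ∪ (FOLLOW(N) if α ⇒* ε)).

Relevant sets:
  FIRST(B) = { '-', 'c', ε }
  FOLLOW(B) = { $, 'c' }

B → B c x: PREDICT = { '-', 'c' }
  'c' is in predict set, so this production goes in M[B, 'c']
B → ε: PREDICT = { $, 'c' }
  'c' is in predict set, so this production goes in M[B, 'c']
B → - E: PREDICT = { '-' }

M[B, 'c'] = B → B c x, B → ε  (a multiply-defined cell — the grammar is not LL(1))

Answer: B → B c x, B → ε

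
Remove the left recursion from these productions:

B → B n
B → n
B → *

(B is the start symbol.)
B is directly left-recursive. The standard transformation for
  A → A α₁ | ... | A α_m | β₁ | ... | β_n
is
  A  → β₁ A' | ... | β_n A'
  A' → α₁ A' | ... | α_m A' | ε

B → n becomes B → n B'
B → * becomes B → * B'
B → B n becomes B' → n B'
Add B' → ε

Resulting grammar:
B → n B'
B → * B'
B' → n B'
B' → ε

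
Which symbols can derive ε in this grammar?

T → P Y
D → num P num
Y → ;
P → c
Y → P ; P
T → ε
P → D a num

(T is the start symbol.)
A non-terminal is nullable if it can derive ε (the empty string): either it has an ε-production, or it has a production whose right-hand side consists entirely of nullable non-terminals.

ε-productions: T → ε
So T is immediately nullable.
No further non-terminal can be added: every production for the remaining non-terminals contains a terminal or a non-nullable non-terminal.
Nullable = { 'T' }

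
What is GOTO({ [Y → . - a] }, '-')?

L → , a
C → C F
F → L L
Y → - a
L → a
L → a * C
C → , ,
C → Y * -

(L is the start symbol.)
{ [Y → - . a] }

GOTO(I, '-') = CLOSURE({ [A → αX.β] : [A → α.Xβ] ∈ I, X = '-' })

Items with dot before '-', with the dot advanced:
  [Y → . - a] → [Y → - . a]
Closure adds nothing (no advanced item has the dot before a non-terminal).

GOTO = { [Y → - . a] }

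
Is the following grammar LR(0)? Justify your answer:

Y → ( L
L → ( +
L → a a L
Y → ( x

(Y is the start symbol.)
Yes, the grammar is LR(0)

Augment with Y' → Y and build the canonical LR(0) collection (I0 = CLOSURE({[Y' → . Y]}), then GOTO on every symbol after a dot until no new states appear). It has 10 states:
  I0: { [Y → . ( L], [Y → . ( x], [Y' → . Y] }  — shift
  I1: { [L → . ( +], [L → . a a L], [Y → ( . L], [Y → ( . x] }  — shift
  I2: { [Y' → Y .] }  — accept
  I3: { [L → ( . +] }  — shift
  I4: { [Y → ( L .] }  — reduce
  I5: { [L → a . a L] }  — shift
  I6: { [Y → ( x .] }  — reduce
  I7: { [L → . ( +], [L → . a a L], [L → a a . L] }  — shift
  I8: { [L → a a L .] }  — reduce
  I9: { [L → ( + .] }  — reduce

Every state is either a pure shift/goto state or contains exactly one complete item and nothing to shift — no conflicts. The grammar is LR(0).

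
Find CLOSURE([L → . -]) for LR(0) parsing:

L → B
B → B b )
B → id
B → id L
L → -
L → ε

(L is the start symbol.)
Start with: [L → . -]
The dot precedes the terminal '-', so nothing is added.

CLOSURE = { [L → . -] }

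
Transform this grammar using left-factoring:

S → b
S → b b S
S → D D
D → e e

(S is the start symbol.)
S → b S'
S' → ε
S' → b S
S → D D
D → e e

Left-factoring transforms A → αβ₁ | αβ₂ into A → αA' and A' → β₁ | β₂
(α is the longest common prefix among the alternatives). Repeat until
no nonterminal has two alternatives with a common prefix.

Round 1: S has alternatives sharing prefix 'b'. Introduce S': S → b S'
  Add: S' → ε
  Add: S' → b S

No remaining common prefixes — done.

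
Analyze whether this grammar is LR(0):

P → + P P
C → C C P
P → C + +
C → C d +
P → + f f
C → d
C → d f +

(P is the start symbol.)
Augment with P' → P and build the canonical LR(0) collection (I0 = CLOSURE({[P' → . P]}), then GOTO on every symbol after a dot until no new states appear). It has 20 states:
  I0: { [C → . C C P], [C → . C d +], [C → . d f +], [C → . d], [P → . + P P], [P → . + f f], [P → . C + +], [P' → . P] }  — shift
  I1: { [C → . C C P], [C → . C d +], [C → . d f +], [C → . d], [P → + . P P], [P → + . f f], [P → . + P P], [P → . + f f], [P → . C + +] }  — shift
  I2: { [C → . C C P], [C → . C d +], [C → . d f +], [C → . d], [C → C . C P], [C → C . d +], [P → C . + +] }  — shift
  I3: { [P' → P .] }  — accept
  I4: { [C → d . f +], [C → d .] }  — shift, reduce
  I5: { [C → d f . +] }  — shift
  I6: { [C → d f + .] }  — reduce
  I7: { [P → C + . +] }  — shift
  I8: { [C → . C C P], [C → . C d +], [C → . d f +], [C → . d], [C → C . C P], [C → C . d +], [C → C C . P], [P → . + P P], [P → . + f f], [P → . C + +] }  — shift
  I9: { [C → C d . +], [C → d . f +], [C → d .] }  — shift, reduce
  I10: { [C → C d + .] }  — reduce
  I11: { [C → . C C P], [C → . C d +], [C → . d f +], [C → . d], [C → C . C P], [C → C . d +], [C → C C . P], [P → . + P P], [P → . + f f], [P → . C + +], [P → C . + +] }  — shift
  I12: { [C → C C P .] }  — reduce
  I13: { [C → . C C P], [C → . C d +], [C → . d f +], [C → . d], [P → + . P P], [P → + . f f], [P → . + P P], [P → . + f f], [P → . C + +], [P → C + . +] }  — shift
  I14: { [C → . C C P], [C → . C d +], [C → . d f +], [C → . d], [P → + . P P], [P → + . f f], [P → . + P P], [P → . + f f], [P → . C + +], [P → C + + .] }  — shift, reduce
  I15: { [C → . C C P], [C → . C d +], [C → . d f +], [C → . d], [P → + P . P], [P → . + P P], [P → . + f f], [P → . C + +] }  — shift
  I16: { [P → + f . f] }  — shift
  I17: { [P → + f f .] }  — reduce
  I18: { [P → + P P .] }  — reduce
  I19: { [P → C + + .] }  — reduce

Conflict in state I4:
  Shift-reduce conflict between [C → d .] and [C → d . f +]
So the grammar is NOT LR(0).

Answer: No. Shift-reduce conflict between [C → d .] and [C → d . f +]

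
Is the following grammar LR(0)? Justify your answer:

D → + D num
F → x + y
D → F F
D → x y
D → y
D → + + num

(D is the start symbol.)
A grammar is LR(0) if no state in the canonical LR(0) collection has:
  - both a shift item (dot before a terminal) and a complete item (shift-reduce conflict), or
  - two or more complete items (reduce-reduce conflict; the accept item [D' → D .] counts as a complete item here).

Augment with D' → D and build the canonical LR(0) collection (I0 = CLOSURE({[D' → . D]}), then GOTO on every symbol after a dot until no new states appear). It has 15 states:
  I0: { [D → . + + num], [D → . + D num], [D → . F F], [D → . x y], [D → . y], [D' → . D], [F → . x + y] }  — shift
  I1: { [D → + . + num], [D → + . D num], [D → . + + num], [D → . + D num], [D → . F F], [D → . x y], [D → . y], [F → . x + y] }  — shift
  I2: { [D' → D .] }  — accept
  I3: { [D → F . F], [F → . x + y] }  — shift
  I4: { [D → x . y], [F → x . + y] }  — shift
  I5: { [D → y .] }  — reduce
  I6: { [F → x + . y] }  — shift
  I7: { [D → x y .] }  — reduce
  I8: { [F → x + y .] }  — reduce
  I9: { [D → F F .] }  — reduce
  I10: { [F → x . + y] }  — shift
  I11: { [D → + + . num], [D → + . + num], [D → + . D num], [D → . + + num], [D → . + D num], [D → . F F], [D → . x y], [D → . y], [F → . x + y] }  — shift
  I12: { [D → + D . num] }  — shift
  I13: { [D → + D num .] }  — reduce
  I14: { [D → + + num .] }  — reduce

Every state is either a pure shift/goto state or contains exactly one complete item and nothing to shift — no conflicts. The grammar is LR(0).

Answer: Yes, the grammar is LR(0)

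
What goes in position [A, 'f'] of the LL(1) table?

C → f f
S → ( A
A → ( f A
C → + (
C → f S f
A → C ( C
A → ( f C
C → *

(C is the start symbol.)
To find M[A, 'f'], we find productions for A where 'f' is in the predict set (PREDICT(N → α) = (FIRST(α) \ {ε}) ∪ (FOLLOW(N) if α ⇒* ε)).

Relevant sets:
  FIRST(C) = { '*', '+', 'f' }

A → ( f A: PREDICT = { '(' }
A → C ( C: PREDICT = { '*', '+', 'f' }
  'f' is in predict set, so this production goes in M[A, 'f']
A → ( f C: PREDICT = { '(' }

M[A, 'f'] = A → C ( C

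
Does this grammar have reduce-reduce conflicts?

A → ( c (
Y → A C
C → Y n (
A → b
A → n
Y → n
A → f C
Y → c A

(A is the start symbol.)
A reduce-reduce conflict occurs when an LR(0) state has two complete items [A → α .] and [B → β .] — both call for a reduction, and with no lookahead the parser cannot choose between them.

Augment with A' → A and build the canonical LR(0) collection (I0 = CLOSURE({[A' → . A]}), then GOTO on every symbol after a dot until no new states appear). It has 17 states:
  I0: { [A → . ( c (], [A → . b], [A → . f C], [A → . n], [A' → . A] }  — shift
  I1: { [A → ( . c (] }  — shift
  I2: { [A' → A .] }  — accept
  I3: { [A → b .] }  — reduce
  I4: { [A → . ( c (], [A → . b], [A → . f C], [A → . n], [A → f . C], [C → . Y n (], [Y → . A C], [Y → . c A], [Y → . n] }  — shift
  I5: { [A → n .] }  — reduce
  I6: { [A → . ( c (], [A → . b], [A → . f C], [A → . n], [C → . Y n (], [Y → . A C], [Y → . c A], [Y → . n], [Y → A . C] }  — shift
  I7: { [A → f C .] }  — reduce
  I8: { [C → Y . n (] }  — shift
  I9: { [A → . ( c (], [A → . b], [A → . f C], [A → . n], [Y → c . A] }  — shift
  I10: { [A → n .], [Y → n .] }  — 2 reduces
  I11: { [Y → c A .] }  — reduce
  I12: { [C → Y n . (] }  — shift
  I13: { [C → Y n ( .] }  — reduce
  I14: { [Y → A C .] }  — reduce
  I15: { [A → ( c . (] }  — shift
  I16: { [A → ( c ( .] }  — reduce

I10 contains complete items [A → n .], [Y → n .] — reduce-reduce conflict.

Answer: Yes — I10: [A → n .] vs [Y → n .]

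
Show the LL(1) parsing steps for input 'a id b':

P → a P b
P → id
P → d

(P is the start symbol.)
Stack is shown with the top on the left.

Stack    Input     Action
-------------------------
P $      a id b $  output P → a P b
a P b $  a id b $  match 'a'
P b $    id b $    output P → id
id b $   id b $    match 'id'
b $      b $       match 'b'
$        $         accept

The string is accepted.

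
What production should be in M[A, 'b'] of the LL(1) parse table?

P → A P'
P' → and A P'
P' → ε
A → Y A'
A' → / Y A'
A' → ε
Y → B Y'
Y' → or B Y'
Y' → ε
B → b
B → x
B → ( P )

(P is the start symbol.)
A → Y A'

To find M[A, 'b'], we find productions for A where 'b' is in the predict set (PREDICT(N → α) = (FIRST(α) \ {ε}) ∪ (FOLLOW(N) if α ⇒* ε)).

Relevant sets:
  FIRST(Y) = { '(', 'b', 'x' }

A → Y A': PREDICT = { '(', 'b', 'x' }
  'b' is in predict set, so this production goes in M[A, 'b']

M[A, 'b'] = A → Y A'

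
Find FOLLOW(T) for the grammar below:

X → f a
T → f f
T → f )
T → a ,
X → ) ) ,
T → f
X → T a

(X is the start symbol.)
In X → T a: T is followed by a, add FIRST(a) \ {ε} = { 'a' }

Taking the union: FOLLOW(T) = { 'a' }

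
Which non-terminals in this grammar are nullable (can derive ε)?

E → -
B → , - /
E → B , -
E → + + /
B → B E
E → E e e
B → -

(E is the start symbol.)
A non-terminal is nullable if it can derive ε (the empty string): either it has an ε-production, or it has a production whose right-hand side consists entirely of nullable non-terminals.

There are no ε-productions, so no non-terminal can derive ε.
No non-terminals are nullable.

Answer: None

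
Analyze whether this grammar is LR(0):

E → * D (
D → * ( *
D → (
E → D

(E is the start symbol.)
No. Shift-reduce conflict between [D → ( .] and [D → * ( . *]

Augment with E' → E and build the canonical LR(0) collection (I0 = CLOSURE({[E' → . E]}), then GOTO on every symbol after a dot until no new states appear). It has 11 states:
  I0: { [D → . (], [D → . * ( *], [E → . * D (], [E → . D], [E' → . E] }  — shift
  I1: { [D → ( .] }  — reduce
  I2: { [D → * . ( *], [D → . (], [D → . * ( *], [E → * . D (] }  — shift
  I3: { [E → D .] }  — reduce
  I4: { [E' → E .] }  — accept
  I5: { [D → ( .], [D → * ( . *] }  — shift, reduce
  I6: { [D → * . ( *] }  — shift
  I7: { [E → * D . (] }  — shift
  I8: { [E → * D ( .] }  — reduce
  I9: { [D → * ( . *] }  — shift
  I10: { [D → * ( * .] }  — reduce

Conflict in state I5:
  Shift-reduce conflict between [D → ( .] and [D → * ( . *]
So the grammar is NOT LR(0).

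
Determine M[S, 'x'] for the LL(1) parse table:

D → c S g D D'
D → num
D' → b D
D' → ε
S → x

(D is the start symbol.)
To find M[S, 'x'], we find productions for S where 'x' is in the predict set (PREDICT(N → α) = (FIRST(α) \ {ε}) ∪ (FOLLOW(N) if α ⇒* ε)).

S → x: PREDICT = { 'x' }
  'x' is in predict set, so this production goes in M[S, 'x']

M[S, 'x'] = S → x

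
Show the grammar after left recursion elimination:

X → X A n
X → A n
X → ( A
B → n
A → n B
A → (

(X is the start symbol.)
X → A n X'
X → ( A X'
X' → A n X'
X' → ε
B → n
A → n B
A → (

X is directly left-recursive. The standard transformation for
  A → A α₁ | ... | A α_m | β₁ | ... | β_n
is
  A  → β₁ A' | ... | β_n A'
  A' → α₁ A' | ... | α_m A' | ε

X → A n becomes X → A n X'
X → ( A becomes X → ( A X'
X → X A n becomes X' → A n X'
Add X' → ε

Productions for other non-terminals are unchanged:
  B → n
  A → n B
  A → (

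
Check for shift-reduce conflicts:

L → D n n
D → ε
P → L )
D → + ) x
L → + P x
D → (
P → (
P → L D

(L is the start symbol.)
Yes — I0: [D → .] vs [D → . (]; I2: [D → .] vs [D → . (]; I9: [D → .] vs [D → . (]

A shift-reduce conflict occurs when an LR(0) state has both:
  - a complete (reduce) item [A → α .] (dot at the end), and
  - a shift item [B → β . c γ] (dot before a terminal).

Augment with L' → L and build the canonical LR(0) collection (I0 = CLOSURE({[L' → . L]}), then GOTO on every symbol after a dot until no new states appear). It has 16 states:
  I0: { [D → . (], [D → . + ) x], [D → .], [L → . + P x], [L → . D n n], [L' → . L] }  — shift, reduce
  I1: { [D → ( .] }  — reduce
  I2: { [D → + . ) x], [D → . (], [D → . + ) x], [D → .], [L → + . P x], [L → . + P x], [L → . D n n], [P → . (], [P → . L )], [P → . L D] }  — shift, reduce
  I3: { [L → D . n n] }  — shift
  I4: { [L' → L .] }  — accept
  I5: { [L → D n . n] }  — shift
  I6: { [L → D n n .] }  — reduce
  I7: { [D → ( .], [P → ( .] }  — 2 reduces
  I8: { [D → + ) . x] }  — shift
  I9: { [D → . (], [D → . + ) x], [D → .], [P → L . )], [P → L . D] }  — shift, reduce
  I10: { [L → + P . x] }  — shift
  I11: { [L → + P x .] }  — reduce
  I12: { [P → L ) .] }  — reduce
  I13: { [D → + . ) x] }  — shift
  I14: { [P → L D .] }  — reduce
  I15: { [D → + ) x .] }  — reduce

I0 contains reduce item [D → .] and shift items [D → . (], [D → . + ) x], [L → . + P x] — shift-reduce conflict.
I2 contains reduce item [D → .] and shift items [D → . (], [D → . + ) x], [D → + . ) x], [L → . + P x], [P → . (] — shift-reduce conflict.
I9 contains reduce item [D → .] and shift items [D → . (], [D → . + ) x], [P → L . )] — shift-reduce conflict.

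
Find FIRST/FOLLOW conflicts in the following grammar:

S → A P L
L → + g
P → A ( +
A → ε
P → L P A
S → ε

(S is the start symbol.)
No FIRST/FOLLOW conflicts.

A FIRST/FOLLOW conflict occurs when a non-terminal N has a nullable alternative N → β (β ⇒* ε) and another alternative N → α with FIRST(α) ∩ FOLLOW(N) ≠ ∅: on such a lookahead the parser cannot decide between expanding α and letting N vanish via β.

Nullable non-terminals: A, S.
FIRST sets used below: FIRST(A) = { ε }, FIRST(P) = { '(', '+' }
A has a nullable alternative but only one production, so nothing to check.

S: nullable alternative(s) S → ε; FOLLOW(S) = { $ }
  S → A P L: FIRST \ {ε} = { '(', '+' } — disjoint from FOLLOW(S)
  S → ε: FIRST \ {ε} = { } — this is the only nullable alternative, skip

L, P have no nullable alternative, so no FIRST/FOLLOW check is needed there.

No FIRST/FOLLOW conflicts found.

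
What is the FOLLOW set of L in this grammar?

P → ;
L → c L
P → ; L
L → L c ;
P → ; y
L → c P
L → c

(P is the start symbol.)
{ $, 'c' }

To compute FOLLOW(L), find every occurrence of L on a right-hand side N → α L β: add FIRST(β) \ {ε}, and if β is empty or nullable also add FOLLOW(N). Iterate to a fixed point.

In L → c L: L is at the end; this adds FOLLOW(L) to itself — nothing new
In P → ; L: L is at the end, add FOLLOW(P)
In L → L c ;: L is followed by c ';', add FIRST(c ';') \ {ε} = { 'c' }

The FOLLOW sets referred to above (computed the same way, to a fixed point):
  FOLLOW(P) = { $, 'c' }

Taking the union: FOLLOW(L) = { $, 'c' }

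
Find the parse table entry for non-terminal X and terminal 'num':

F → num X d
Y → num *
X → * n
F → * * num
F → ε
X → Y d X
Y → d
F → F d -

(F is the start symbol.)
X → Y d X

To find M[X, 'num'], we find productions for X where 'num' is in the predict set (PREDICT(N → α) = (FIRST(α) \ {ε}) ∪ (FOLLOW(N) if α ⇒* ε)).

Relevant sets:
  FIRST(Y) = { 'd', 'num' }

X → * n: PREDICT = { '*' }
X → Y d X: PREDICT = { 'd', 'num' }
  'num' is in predict set, so this production goes in M[X, 'num']

M[X, 'num'] = X → Y d X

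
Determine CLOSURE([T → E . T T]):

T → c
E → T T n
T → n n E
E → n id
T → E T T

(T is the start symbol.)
{ [E → . T T n], [E → . n id], [T → . E T T], [T → . c], [T → . n n E], [T → E . T T] }

To compute CLOSURE, for each item [A → α.Bβ] where B is a non-terminal, add [B → .γ] for all productions B → γ; repeat for the newly added items until nothing changes.

Start with: [T → E . T T]
  [T → E . T T] has the dot before T: add [T → . c], [T → . n n E], [T → . E T T]
  [T → . E T T] has the dot before E: add [E → . T T n], [E → . n id]
No further items can be added.

CLOSURE = { [E → . T T n], [E → . n id], [T → . E T T], [T → . c], [T → . n n E], [T → E . T T] }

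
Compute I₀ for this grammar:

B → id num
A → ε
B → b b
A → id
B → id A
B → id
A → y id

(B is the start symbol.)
First, augment the grammar with B' → B
I₀ = CLOSURE({ [B' → . B] }):
  [B' → . B] has the dot before B: add [B → . id num], [B → . b b], [B → . id A], [B → . id]
No further items can be added.

I₀ = { [B → . b b], [B → . id A], [B → . id num], [B → . id], [B' → . B] }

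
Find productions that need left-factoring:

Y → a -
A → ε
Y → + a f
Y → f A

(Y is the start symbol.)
No, left-factoring is not needed

Left-factoring is needed when two productions for the same non-terminal
share a common prefix on the right-hand side.

Productions for Y:
  Y → a -
  Y → + a f
  Y → f A

No common prefixes found.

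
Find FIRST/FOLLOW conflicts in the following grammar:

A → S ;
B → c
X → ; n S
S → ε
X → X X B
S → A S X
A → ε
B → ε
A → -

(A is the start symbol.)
A FIRST/FOLLOW conflict occurs when a non-terminal N has a nullable alternative N → β (β ⇒* ε) and another alternative N → α with FIRST(α) ∩ FOLLOW(N) ≠ ∅: on such a lookahead the parser cannot decide between expanding α and letting N vanish via β.

Nullable non-terminals: A, B, S.
FIRST sets used below: FIRST(S) = { '-', ';', ε }, FIRST(A) = { '-', ';', ε }, FIRST(X) = { ';' }

A: nullable alternative(s) A → ε; FOLLOW(A) = { $, '-', ';' }
  A → S ;: FIRST \ {ε} = { '-', ';' } — overlaps FOLLOW(A) on { '-', ';' }: CONFLICT
  A → ε: FIRST \ {ε} = { } — this is the only nullable alternative, skip
  A → -: FIRST \ {ε} = { '-' } — overlaps FOLLOW(A) on { '-' }: CONFLICT

B: nullable alternative(s) B → ε; FOLLOW(B) = { ';', 'c' }
  B → c: FIRST \ {ε} = { 'c' } — overlaps FOLLOW(B) on { 'c' }: CONFLICT
  B → ε: FIRST \ {ε} = { } — this is the only nullable alternative, skip

S: nullable alternative(s) S → ε; FOLLOW(S) = { ';', 'c' }
  S → ε: FIRST \ {ε} = { } — this is the only nullable alternative, skip
  S → A S X: FIRST \ {ε} = { '-', ';' } — overlaps FOLLOW(S) on { ';' }: CONFLICT

X has no nullable alternative, so no FIRST/FOLLOW check is needed there.

So the grammar has 4 FIRST/FOLLOW conflicts (marked CONFLICT above).

Answer: Yes. A → S ';' with FOLLOW(A) on { '-', ';' }; A → '-' with FOLLOW(A) on { '-' }; B → c with FOLLOW(B) on { 'c' }; S → A S X with FOLLOW(S) on { ';' }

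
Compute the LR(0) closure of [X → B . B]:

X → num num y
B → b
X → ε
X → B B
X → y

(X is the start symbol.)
{ [B → . b], [X → B . B] }

To compute CLOSURE, for each item [A → α.Bβ] where B is a non-terminal, add [B → .γ] for all productions B → γ; repeat for the newly added items until nothing changes.

Start with: [X → B . B]
  [X → B . B] has the dot before B: add [B → . b]
No further items can be added.

CLOSURE = { [B → . b], [X → B . B] }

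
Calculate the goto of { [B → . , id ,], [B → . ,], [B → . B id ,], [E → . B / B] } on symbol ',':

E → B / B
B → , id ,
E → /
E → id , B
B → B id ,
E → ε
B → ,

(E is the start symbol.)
GOTO(I, ',') = CLOSURE({ [A → αX.β] : [A → α.Xβ] ∈ I, X = ',' })

Items with dot before ',', with the dot advanced:
  [B → . ,] → [B → , .]
  [B → . , id ,] → [B → , . id ,]
Closure adds nothing (no advanced item has the dot before a non-terminal).

GOTO = { [B → , . id ,], [B → , .] }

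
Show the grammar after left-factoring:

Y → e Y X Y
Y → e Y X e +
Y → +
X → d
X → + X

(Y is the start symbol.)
Left-factoring transforms A → αβ₁ | αβ₂ into A → αA' and A' → β₁ | β₂
(α is the longest common prefix among the alternatives). Repeat until
no nonterminal has two alternatives with a common prefix.

Round 1: Y has alternatives sharing prefix 'e Y X'. Introduce Y': Y → e Y X Y'
  Add: Y' → Y
  Add: Y' → e +

No remaining common prefixes — done.

Resulting grammar:
Y → e Y X Y'
Y' → Y
Y' → e +
Y → +
X → d
X → + X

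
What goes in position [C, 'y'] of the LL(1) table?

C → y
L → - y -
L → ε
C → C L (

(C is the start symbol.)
C → y, C → C L (

To find M[C, 'y'], we find productions for C where 'y' is in the predict set (PREDICT(N → α) = (FIRST(α) \ {ε}) ∪ (FOLLOW(N) if α ⇒* ε)).

Relevant sets:
  FIRST(C) = { 'y' }

C → y: PREDICT = { 'y' }
  'y' is in predict set, so this production goes in M[C, 'y']
C → C L (: PREDICT = { 'y' }
  'y' is in predict set, so this production goes in M[C, 'y']

M[C, 'y'] = C → y, C → C L (  (a multiply-defined cell — the grammar is not LL(1))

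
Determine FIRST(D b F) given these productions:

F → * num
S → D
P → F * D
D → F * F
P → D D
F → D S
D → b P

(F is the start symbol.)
FIRST sets of the non-terminals involved (from the grammar, by fixed-point iteration):
  FIRST(D) = { '*', 'b' }

To compute FIRST(D b F), process the symbols left to right:
Symbol D is a non-terminal. Add FIRST(D) \ {ε} = { '*', 'b' }
D is not nullable (ε ∉ FIRST(D)), so stop here.
FIRST(D b F) = { '*', 'b' }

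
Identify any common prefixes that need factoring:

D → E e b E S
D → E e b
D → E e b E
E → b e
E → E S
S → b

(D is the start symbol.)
Yes, D has productions with common prefix 'E e b'

Left-factoring is needed when two productions for the same non-terminal
share a common prefix on the right-hand side.

Productions for D:
  D → E e b E S
  D → E e b
  D → E e b E
Productions for E:
  E → b e
  E → E S

Found common prefix 'E e b' in productions for D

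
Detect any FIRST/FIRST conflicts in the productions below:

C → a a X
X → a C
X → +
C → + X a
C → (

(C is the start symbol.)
A FIRST/FIRST conflict occurs when two productions N → α and N → β for the same non-terminal have FIRST(α) ∩ FIRST(β) ≠ ∅ (with ε ∈ FIRST of a nullable right-hand side, so two nullable alternatives also conflict).

Productions for C:
  C → a a X: FIRST = { 'a' }
  C → + X a: FIRST = { '+' }
  C → (: FIRST = { '(' }
Productions for X:
  X → a C: FIRST = { 'a' }
  X → +: FIRST = { '+' }

All alternatives of each non-terminal have pairwise disjoint FIRST sets.

Answer: No FIRST/FIRST conflicts.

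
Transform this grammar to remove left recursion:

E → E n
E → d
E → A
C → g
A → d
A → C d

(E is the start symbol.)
E → d E'
E → A E'
E' → n E'
E' → ε
C → g
A → d
A → C d

E is directly left-recursive. The standard transformation for
  A → A α₁ | ... | A α_m | β₁ | ... | β_n
is
  A  → β₁ A' | ... | β_n A'
  A' → α₁ A' | ... | α_m A' | ε

E → d becomes E → d E'
E → A becomes E → A E'
E → E n becomes E' → n E'
Add E' → ε

Productions for other non-terminals are unchanged:
  C → g
  A → d
  A → C d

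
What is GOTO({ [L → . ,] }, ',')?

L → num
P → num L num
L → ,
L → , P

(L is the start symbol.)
GOTO(I, ',') = CLOSURE({ [A → αX.β] : [A → α.Xβ] ∈ I, X = ',' })

Items with dot before ',', with the dot advanced:
  [L → . ,] → [L → , .]
Closure adds nothing (no advanced item has the dot before a non-terminal).

GOTO = { [L → , .] }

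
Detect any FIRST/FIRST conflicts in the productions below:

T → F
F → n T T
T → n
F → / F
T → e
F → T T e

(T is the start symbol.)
FIRST sets of the non-terminals at (or reachable through a nullable prefix from) the front of some alternative:
  FIRST(F) = { '/', 'e', 'n' }
  FIRST(T) = { '/', 'e', 'n' }

Productions for T:
  T → F: FIRST = { '/', 'e', 'n' }
  T → n: FIRST = { 'n' }
  T → e: FIRST = { 'e' }
Productions for F:
  F → n T T: FIRST = { 'n' }
  F → / F: FIRST = { '/' }
  F → T T e: FIRST = { '/', 'e', 'n' }

Conflict for T: T → F and T → n
  Overlap: { 'n' }
Conflict for T: T → F and T → e
  Overlap: { 'e' }
Conflict for F: F → n T T and F → T T e
  Overlap: { 'n' }
Conflict for F: F → / F and F → T T e
  Overlap: { '/' }

Answer: Yes. T → F / T → n on { 'n' }; T → F / T → e on { 'e' }; F → n T T / F → T T e on { 'n' }; F → '/' F / F → T T e on { '/' }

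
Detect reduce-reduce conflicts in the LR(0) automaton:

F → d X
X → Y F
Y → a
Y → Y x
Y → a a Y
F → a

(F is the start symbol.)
A reduce-reduce conflict occurs when an LR(0) state has two complete items [A → α .] and [B → β .] — both call for a reduction, and with no lookahead the parser cannot choose between them.

Augment with F' → F and build the canonical LR(0) collection (I0 = CLOSURE({[F' → . F]}), then GOTO on every symbol after a dot until no new states appear). It has 11 states:
  I0: { [F → . a], [F → . d X], [F' → . F] }  — shift
  I1: { [F' → F .] }  — accept
  I2: { [F → a .] }  — reduce
  I3: { [F → d . X], [X → . Y F], [Y → . Y x], [Y → . a a Y], [Y → . a] }  — shift
  I4: { [F → d X .] }  — reduce
  I5: { [F → . a], [F → . d X], [X → Y . F], [Y → Y . x] }  — shift
  I6: { [Y → a . a Y], [Y → a .] }  — shift, reduce
  I7: { [Y → . Y x], [Y → . a a Y], [Y → . a], [Y → a a . Y] }  — shift
  I8: { [Y → Y . x], [Y → a a Y .] }  — shift, reduce
  I9: { [Y → Y x .] }  — reduce
  I10: { [X → Y F .] }  — reduce

No state contains more than one complete item.

Answer: No reduce-reduce conflicts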